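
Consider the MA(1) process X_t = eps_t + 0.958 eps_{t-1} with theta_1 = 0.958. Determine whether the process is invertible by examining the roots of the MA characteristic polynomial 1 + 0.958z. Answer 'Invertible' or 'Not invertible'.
\text{Invertible}

The MA(q) characteristic polynomial is P(z) = 1 + 0.958z.
Invertibility requires all roots to lie outside the unit circle, i.e. |z| > 1 for every root.
This is linear in z: 1 + (0.958) z = 0  =>  z = -1/(0.958) = -1.043841,  |z| = 1.043841.
Moduli of all roots: 1.0438.
All moduli strictly greater than 1? Yes.
Verdict: Invertible.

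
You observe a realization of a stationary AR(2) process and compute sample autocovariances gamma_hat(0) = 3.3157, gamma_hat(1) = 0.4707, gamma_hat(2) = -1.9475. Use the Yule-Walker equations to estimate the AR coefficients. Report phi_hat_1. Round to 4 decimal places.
\hat\phi_{1} = 0.2300

The Yule-Walker equations for an AR(p) process read, in matrix form,
  Gamma_p phi = r_p,   with   (Gamma_p)_{ij} = gamma(|i - j|),
                       (r_p)_i = gamma(i),   i,j = 1..p.
Substitute the sample gammas (Toeplitz matrix and right-hand side of size 2):
  Gamma_p = [[3.3157, 0.4707], [0.4707, 3.3157]]
  r_p     = [0.4707, -1.9475]
Written out:
  3.3157 phi_1 + 0.4707 phi_2 = 0.4707
  0.4707 phi_1 + 3.3157 phi_2 = -1.9475
Solve by Cramer's rule:
  det = gamma(0)^2 - gamma(1)^2 = (3.3157)^2 - (0.4707)^2 = 10.99386649 - 0.22155849 = 10.772308
  phi_hat_1 = [gamma(1) gamma(0) - gamma(1) gamma(2)] / det = [(0.4707)(3.3157) - (0.4707)(-1.9475)] / 10.772308 = 2.47738824 / 10.772308 = 0.23
  phi_hat_2 = [gamma(0) gamma(2) - gamma(1)^2] / det = [(3.3157)(-1.9475) - (0.4707)^2] / 10.772308 = -6.67888424 / 10.772308 = -0.62
So phi_hat = [0.2300, -0.6200].
Therefore phi_hat_1 = 0.2300.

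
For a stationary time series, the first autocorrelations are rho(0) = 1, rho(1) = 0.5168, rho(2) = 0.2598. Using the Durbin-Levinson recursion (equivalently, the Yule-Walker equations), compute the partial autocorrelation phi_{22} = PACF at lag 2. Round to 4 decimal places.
\phi_{22} = -0.0099

The PACF at lag k is phi_{kk}, the last component of the solution
to the Yule-Walker system G_k phi = r_k where
  (G_k)_{ij} = rho(|i - j|), (r_k)_i = rho(i), i,j = 1..k.
Equivalently, Durbin-Levinson gives phi_{kk} iteratively:
  phi_{11} = rho(1)
  phi_{kk} = [rho(k) - sum_{j=1..k-1} phi_{k-1,j} rho(k-j)]
            / [1 - sum_{j=1..k-1} phi_{k-1,j} rho(j)],
  phi_{k,j} = phi_{k-1,j} - phi_{kk} phi_{k-1,k-j},  j = 1..k-1.
Step k = 1:
  phi_11 = rho(1) = 0.5168.
Step k = 2:
  phi_22 = [rho(2) - phi_11 rho(1)] / [1 - phi_11 rho(1)] = [0.2598 - (0.5168)(0.5168)] / [1 - (0.5168)(0.5168)]
         = -0.00728224 / 0.73291776 = -0.0099.
Therefore phi_{22} = -0.0099.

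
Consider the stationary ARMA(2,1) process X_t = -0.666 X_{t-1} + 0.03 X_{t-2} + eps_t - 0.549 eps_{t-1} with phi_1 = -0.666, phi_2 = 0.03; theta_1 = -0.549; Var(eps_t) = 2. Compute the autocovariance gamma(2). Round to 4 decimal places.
\gamma(2) = 4.5466

Multiply the model equation by X_{t-k} and take expectations. With theta_0 = psi_0 = 1 and psi_j the MA(infinity) weights, this gives
  gamma(k) - sum_i phi_i gamma(k-i) = c_k,
  c_k = sigma^2 * sum_{j=k..q} theta_j psi_{j-k}   (c_k = 0 for k > q),
using gamma(-m) = gamma(m).
psi-weights needed (psi_j = theta_j + sum_i phi_i psi_{j-i}):
  psi_1 = theta_1 + phi_1 = -0.549 + (-0.666) = -1.215
Right-hand sides:
  c_0 = sigma^2 (1 + theta_1 psi_1) = 2 * (1 + (-0.549)(-1.215)) = 2 * 1.667035 = 3.33407
  c_1 = sigma^2 theta_1 = 2 * (-0.549) = -1.098
  c_2 = 0
Equations for k = 0, 1, 2 (AR order 2, c_2 = 0):
  (E0) gamma(0) = phi_1 gamma(1) + phi_2 gamma(2) + c_0
  (E1) gamma(1) = phi_1 gamma(0) + phi_2 gamma(1) + c_1
  (E2) gamma(2) = phi_1 gamma(1) + phi_2 gamma(0)
From (E1): gamma(1) = A gamma(0) + B with
  A = phi_1 / (1 - phi_2) = -0.666 / 0.97 = -0.686598,   B = c_1 / (1 - phi_2) = -1.098 / 0.97 = -1.131959.
Insert (E2) into (E0): gamma(0) (1 - phi_2^2) = phi_1 (1 + phi_2) gamma(1) + c_0.
  phi_1 (1 + phi_2) = (-0.666)(1.03) = -0.68598,   1 - phi_2^2 = 0.9991.
Replace gamma(1) by A gamma(0) + B and collect gamma(0):
  gamma(0) [0.9991 - (-0.68598)(-0.686598)] = (-0.68598)(-1.131959) + 3.33407
  gamma(0) * 0.528108 = 4.110571
  gamma(0) = 4.110571 / 0.528108 = 7.783587.
  gamma(1) = A gamma(0) + B = (-0.686598)(7.783587) + (-1.131959) = -6.476154.
  gamma(2) = phi_1 gamma(1) + phi_2 gamma(0) = (-0.666)(-6.476154) + (0.03)(7.783587) = 4.546626.
Therefore gamma(2) = 4.5466 (to 4 decimal places).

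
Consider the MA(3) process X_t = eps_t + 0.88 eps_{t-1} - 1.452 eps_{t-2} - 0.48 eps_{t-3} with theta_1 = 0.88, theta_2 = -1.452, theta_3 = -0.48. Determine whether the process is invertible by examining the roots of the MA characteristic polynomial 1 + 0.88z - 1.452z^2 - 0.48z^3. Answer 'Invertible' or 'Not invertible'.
\text{Not invertible}

The MA(q) characteristic polynomial is P(z) = 1 + 0.88z - 1.452z^2 - 0.48z^3.
Invertibility requires all roots to lie outside the unit circle, i.e. |z| > 1 for every root.
Degree 3: look for a simple real root z0 first, then factor out (1 - z/z0) and solve the remaining quadratic.
Testing z0 = -0.625: P(-0.625) = 1 + (0.88)(-0.625) + (-1.452)(-0.625)^2 + (-0.48)(-0.625)^3
  = 1 + (-0.55) + (-0.567187) + (0.117188) = 0.  So z_0 = -0.625 is a root, |z_0| = 0.625.
Divide out the factor (1 + 1.6 z) = (1 - z/z0) (since 1/z0 = -1.6):
  P(z) = (1 + 1.6 z)(1 + (-0.72) z + (-0.3) z^2)
  [check: z-coef -0.72 - (-1.6) = 0.88; z^2-coef -0.3 - (-1.6)(-0.72) = -1.452; z^3-coef -(-1.6)(-0.3) = -0.48.]
Remaining roots from the quadratic factor 1 + (-0.72) z + (-0.3) z^2:
  Set 1 + (-0.72) z + (-0.3) z^2 = 0, i.e. a z^2 + b z + c = 0 with a = -0.3, b = -0.72, c = 1.
  Discriminant D = b^2 - 4ac = (-0.72)^2 - 4*(-0.3)*1 = 0.5184 - (-1.2) = 1.7184.
  D >= 0, so the roots are real: z = (-b +/- sqrt(D)) / (2a) = (0.72 +/- 1.310878) / (-0.6).
    z_1 = (0.72 + 1.310878) / (-0.6) = -3.3848,   |z_1| = 3.3848.
    z_2 = (0.72 - 1.310878) / (-0.6) = 0.9848,   |z_2| = 0.9848.
Moduli of all roots: 0.6250, 3.3848, 0.9848.
All moduli strictly greater than 1? No.
Verdict: Not invertible.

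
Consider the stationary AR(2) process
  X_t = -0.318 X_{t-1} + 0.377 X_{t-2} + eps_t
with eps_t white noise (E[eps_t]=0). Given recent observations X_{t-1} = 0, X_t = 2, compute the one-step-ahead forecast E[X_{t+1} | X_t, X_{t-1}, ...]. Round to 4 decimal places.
E[X_{t+1} \mid \mathcal F_t] = -0.6360

For an AR(p) model X_t = c + sum_i phi_i X_{t-i} + eps_t, the
one-step-ahead conditional mean is
  E[X_{t+1} | X_t, ...] = c + sum_i phi_i X_{t+1-i}.
Substitute known values:
  E[X_{t+1} | ...] = (-0.318) * (2) + (0.377) * (0)
                   = -0.6360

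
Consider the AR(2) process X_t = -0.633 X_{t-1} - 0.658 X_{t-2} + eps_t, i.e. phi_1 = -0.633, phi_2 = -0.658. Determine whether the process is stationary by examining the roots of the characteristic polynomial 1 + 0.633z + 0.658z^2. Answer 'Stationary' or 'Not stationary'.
\text{Stationary}

The AR(p) characteristic polynomial is P(z) = 1 + 0.633z + 0.658z^2.
Stationarity requires all roots to lie outside the unit circle, i.e. |z| > 1 for every root.
Set 1 + (0.633) z + (0.658) z^2 = 0, i.e. a z^2 + b z + c = 0 with a = 0.658, b = 0.633, c = 1.
Discriminant D = b^2 - 4ac = (0.633)^2 - 4*(0.658)*1 = 0.400689 - (2.632) = -2.231311.
D < 0, so the roots are the complex-conjugate pair z = (-b +/- i sqrt(-D)) / (2a) = -0.481 +/- 1.1351i.
For a conjugate pair |z|^2 = z * conj(z) = (product of roots) = c/a = 1/(0.658) = 1.519757, so |z| = sqrt(1.519757) = 1.2328 for both roots.
Moduli of all roots: 1.2328, 1.2328.
All moduli strictly greater than 1? Yes.
Verdict: Stationary.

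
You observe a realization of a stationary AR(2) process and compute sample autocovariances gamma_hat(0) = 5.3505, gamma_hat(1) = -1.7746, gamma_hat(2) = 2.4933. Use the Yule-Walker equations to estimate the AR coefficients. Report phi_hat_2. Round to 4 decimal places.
\hat\phi_{2} = 0.4000

The Yule-Walker equations for an AR(p) process read, in matrix form,
  Gamma_p phi = r_p,   with   (Gamma_p)_{ij} = gamma(|i - j|),
                       (r_p)_i = gamma(i),   i,j = 1..p.
Substitute the sample gammas (Toeplitz matrix and right-hand side of size 2):
  Gamma_p = [[5.3505, -1.7746], [-1.7746, 5.3505]]
  r_p     = [-1.7746, 2.4933]
Written out:
  5.3505 phi_1 - 1.7746 phi_2 = -1.7746
  -1.7746 phi_1 + 5.3505 phi_2 = 2.4933
Solve by Cramer's rule:
  det = gamma(0)^2 - gamma(1)^2 = (5.3505)^2 - (-1.7746)^2 = 28.62785025 - 3.14920516 = 25.47864509
  phi_hat_1 = [gamma(1) gamma(0) - gamma(1) gamma(2)] / det = [(-1.7746)(5.3505) - (-1.7746)(2.4933)] / 25.47864509 = -5.07038712 / 25.47864509 = -0.199
  phi_hat_2 = [gamma(0) gamma(2) - gamma(1)^2] / det = [(5.3505)(2.4933) - (-1.7746)^2] / 25.47864509 = 10.19119649 / 25.47864509 = 0.4
So phi_hat = [-0.1990, 0.4000].
Therefore phi_hat_2 = 0.4000.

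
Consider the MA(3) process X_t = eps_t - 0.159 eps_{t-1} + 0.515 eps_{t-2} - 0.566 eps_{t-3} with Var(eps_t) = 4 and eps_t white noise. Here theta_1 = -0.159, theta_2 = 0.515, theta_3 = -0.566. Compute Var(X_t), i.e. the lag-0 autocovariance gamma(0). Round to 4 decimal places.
\gamma(0) = 6.4434

For an MA(q) process X_t = eps_t + sum_i theta_i eps_{t-i} with
Var(eps_t) = sigma^2, the variance is
  gamma(0) = sigma^2 * (1 + sum_i theta_i^2).
  sum_i theta_i^2 = (-0.159)^2 + (0.515)^2 + (-0.566)^2 = 0.025281 + 0.265225 + 0.320356 = 0.610862.
  gamma(0) = 4 * (1 + 0.610862) = 4 * 1.610862 = 6.443448, which rounds to 6.4434.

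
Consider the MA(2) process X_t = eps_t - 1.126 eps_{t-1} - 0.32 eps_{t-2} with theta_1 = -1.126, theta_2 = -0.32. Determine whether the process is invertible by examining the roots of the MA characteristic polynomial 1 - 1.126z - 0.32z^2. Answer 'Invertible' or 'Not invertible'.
\text{Not invertible}

The MA(q) characteristic polynomial is P(z) = 1 - 1.126z - 0.32z^2.
Invertibility requires all roots to lie outside the unit circle, i.e. |z| > 1 for every root.
Set 1 + (-1.126) z + (-0.32) z^2 = 0, i.e. a z^2 + b z + c = 0 with a = -0.32, b = -1.126, c = 1.
Discriminant D = b^2 - 4ac = (-1.126)^2 - 4*(-0.32)*1 = 1.267876 - (-1.28) = 2.547876.
D >= 0, so the roots are real: z = (-b +/- sqrt(D)) / (2a) = (1.126 +/- 1.596207) / (-0.64).
  z_1 = (1.126 + 1.596207) / (-0.64) = -4.2534,   |z_1| = 4.2534.
  z_2 = (1.126 - 1.596207) / (-0.64) = 0.7347,   |z_2| = 0.7347.
Moduli of all roots: 4.2534, 0.7347.
All moduli strictly greater than 1? No.
Verdict: Not invertible.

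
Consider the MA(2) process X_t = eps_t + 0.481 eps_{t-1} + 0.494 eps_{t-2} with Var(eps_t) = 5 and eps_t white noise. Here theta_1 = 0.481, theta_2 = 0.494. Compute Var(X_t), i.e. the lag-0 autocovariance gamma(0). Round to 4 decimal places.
\gamma(0) = 7.3770

For an MA(q) process X_t = eps_t + sum_i theta_i eps_{t-i} with
Var(eps_t) = sigma^2, the variance is
  gamma(0) = sigma^2 * (1 + sum_i theta_i^2).
  sum_i theta_i^2 = (0.481)^2 + (0.494)^2 = 0.231361 + 0.244036 = 0.475397.
  gamma(0) = 5 * (1 + 0.475397) = 5 * 1.475397 = 7.376985, which rounds to 7.3770.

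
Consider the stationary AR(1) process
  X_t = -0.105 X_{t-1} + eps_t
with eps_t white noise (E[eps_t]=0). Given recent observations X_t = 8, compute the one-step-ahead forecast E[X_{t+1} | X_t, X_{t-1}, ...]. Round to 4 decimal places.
E[X_{t+1} \mid \mathcal F_t] = -0.8400

For an AR(p) model X_t = c + sum_i phi_i X_{t-i} + eps_t, the
one-step-ahead conditional mean is
  E[X_{t+1} | X_t, ...] = c + sum_i phi_i X_{t+1-i}.
Substitute known values:
  E[X_{t+1} | ...] = (-0.105) * (8)
                   = -0.8400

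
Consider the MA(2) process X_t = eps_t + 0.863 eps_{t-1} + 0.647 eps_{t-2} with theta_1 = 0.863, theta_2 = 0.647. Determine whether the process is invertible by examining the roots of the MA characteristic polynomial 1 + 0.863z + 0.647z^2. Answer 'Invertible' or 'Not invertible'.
\text{Invertible}

The MA(q) characteristic polynomial is P(z) = 1 + 0.863z + 0.647z^2.
Invertibility requires all roots to lie outside the unit circle, i.e. |z| > 1 for every root.
Set 1 + (0.863) z + (0.647) z^2 = 0, i.e. a z^2 + b z + c = 0 with a = 0.647, b = 0.863, c = 1.
Discriminant D = b^2 - 4ac = (0.863)^2 - 4*(0.647)*1 = 0.744769 - (2.588) = -1.843231.
D < 0, so the roots are the complex-conjugate pair z = (-b +/- i sqrt(-D)) / (2a) = -0.6669 +/- 1.0492i.
For a conjugate pair |z|^2 = z * conj(z) = (product of roots) = c/a = 1/(0.647) = 1.545595, so |z| = sqrt(1.545595) = 1.2432 for both roots.
Moduli of all roots: 1.2432, 1.2432.
All moduli strictly greater than 1? Yes.
Verdict: Invertible.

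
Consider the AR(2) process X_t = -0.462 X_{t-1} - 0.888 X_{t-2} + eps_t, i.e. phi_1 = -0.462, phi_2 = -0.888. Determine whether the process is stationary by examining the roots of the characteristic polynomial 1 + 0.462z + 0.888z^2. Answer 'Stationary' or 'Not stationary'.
\text{Stationary}

The AR(p) characteristic polynomial is P(z) = 1 + 0.462z + 0.888z^2.
Stationarity requires all roots to lie outside the unit circle, i.e. |z| > 1 for every root.
Set 1 + (0.462) z + (0.888) z^2 = 0, i.e. a z^2 + b z + c = 0 with a = 0.888, b = 0.462, c = 1.
Discriminant D = b^2 - 4ac = (0.462)^2 - 4*(0.888)*1 = 0.213444 - (3.552) = -3.338556.
D < 0, so the roots are the complex-conjugate pair z = (-b +/- i sqrt(-D)) / (2a) = -0.2601 +/- 1.0288i.
For a conjugate pair |z|^2 = z * conj(z) = (product of roots) = c/a = 1/(0.888) = 1.126126, so |z| = sqrt(1.126126) = 1.0612 for both roots.
Moduli of all roots: 1.0612, 1.0612.
All moduli strictly greater than 1? Yes.
Verdict: Stationary.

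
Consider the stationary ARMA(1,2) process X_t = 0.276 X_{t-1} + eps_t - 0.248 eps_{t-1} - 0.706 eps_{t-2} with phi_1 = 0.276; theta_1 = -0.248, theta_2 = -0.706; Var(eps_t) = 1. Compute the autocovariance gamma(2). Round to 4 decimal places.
\gamma(2) = -0.6635

Multiply the model equation by X_{t-k} and take expectations. With theta_0 = psi_0 = 1 and psi_j the MA(infinity) weights, this gives
  gamma(k) - sum_i phi_i gamma(k-i) = c_k,
  c_k = sigma^2 * sum_{j=k..q} theta_j psi_{j-k}   (c_k = 0 for k > q),
using gamma(-m) = gamma(m).
psi-weights needed (psi_j = theta_j + sum_i phi_i psi_{j-i}):
  psi_1 = theta_1 + phi_1 = -0.248 + (0.276) = 0.028
  psi_2 = theta_2 + phi_1 psi_1 = -0.706 + (0.276)(0.028) = -0.698272
Right-hand sides:
  c_0 = sigma^2 (1 + theta_1 psi_1 + theta_2 psi_2) = 1 * (1 + (-0.248)(0.028) + (-0.706)(-0.698272)) = 1 * 1.486036 = 1.486036
  c_1 = sigma^2 (theta_1 + theta_2 psi_1) = 1 * (-0.248 + (-0.706)(0.028)) = -0.267768
  c_2 = sigma^2 theta_2 = 1 * (-0.706) = -0.706
Equations for k = 0 and k = 1 (AR order 1):
  gamma(0) = phi_1 gamma(1) + c_0
  gamma(1) = phi_1 gamma(0) + c_1
Substituting the second into the first: gamma(0) (1 - phi_1^2) = c_0 + phi_1 c_1, so
  gamma(0) = (c_0 + phi_1 c_1) / (1 - phi_1^2) = (1.486036 + (0.276)(-0.267768)) / (1 - (0.276)^2) = 1.412132 / 0.923824 = 1.528573.
  gamma(1) = phi_1 gamma(0) + c_1 = (0.276)(1.528573) + (-0.267768) = 0.154118.
For k = 2: gamma(2) = phi_1 gamma(1) + c_2
  = (0.276)(0.154118) + (-0.706) = -0.663463.
Therefore gamma(2) = -0.6635 (to 4 decimal places).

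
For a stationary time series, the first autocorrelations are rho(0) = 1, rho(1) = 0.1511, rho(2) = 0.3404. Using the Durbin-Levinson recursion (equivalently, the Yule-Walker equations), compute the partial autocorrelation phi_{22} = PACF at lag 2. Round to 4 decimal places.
\phi_{22} = 0.3250

The PACF at lag k is phi_{kk}, the last component of the solution
to the Yule-Walker system G_k phi = r_k where
  (G_k)_{ij} = rho(|i - j|), (r_k)_i = rho(i), i,j = 1..k.
Equivalently, Durbin-Levinson gives phi_{kk} iteratively:
  phi_{11} = rho(1)
  phi_{kk} = [rho(k) - sum_{j=1..k-1} phi_{k-1,j} rho(k-j)]
            / [1 - sum_{j=1..k-1} phi_{k-1,j} rho(j)],
  phi_{k,j} = phi_{k-1,j} - phi_{kk} phi_{k-1,k-j},  j = 1..k-1.
Step k = 1:
  phi_11 = rho(1) = 0.1511.
Step k = 2:
  phi_22 = [rho(2) - phi_11 rho(1)] / [1 - phi_11 rho(1)] = [0.3404 - (0.1511)(0.1511)] / [1 - (0.1511)(0.1511)]
         = 0.31756879 / 0.97716879 = 0.325.
Therefore phi_{22} = 0.3250.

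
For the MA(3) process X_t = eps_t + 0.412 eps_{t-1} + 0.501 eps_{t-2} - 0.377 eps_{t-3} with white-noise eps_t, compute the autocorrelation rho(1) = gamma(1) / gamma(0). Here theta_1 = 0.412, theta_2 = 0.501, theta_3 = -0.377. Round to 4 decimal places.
\rho(1) = 0.2748

For an MA(q) process with theta_0 = 1, the autocovariance is
  gamma(k) = sigma^2 * sum_{i=0..q-k} theta_i * theta_{i+k},
and rho(k) = gamma(k) / gamma(0). Sigma^2 cancels.
  numerator   = (1)*(0.412) + (0.412)*(0.501) + (0.501)*(-0.377) = 0.429535.
  denominator = (1)^2 + (0.412)^2 + (0.501)^2 + (-0.377)^2 = 1.562874.
  rho(1) = 0.429535 / 1.562874 = 0.2748.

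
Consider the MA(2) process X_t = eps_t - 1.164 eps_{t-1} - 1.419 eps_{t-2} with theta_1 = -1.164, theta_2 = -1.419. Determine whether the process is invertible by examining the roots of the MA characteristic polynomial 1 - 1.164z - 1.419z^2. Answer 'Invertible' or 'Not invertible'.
\text{Not invertible}

The MA(q) characteristic polynomial is P(z) = 1 - 1.164z - 1.419z^2.
Invertibility requires all roots to lie outside the unit circle, i.e. |z| > 1 for every root.
Set 1 + (-1.164) z + (-1.419) z^2 = 0, i.e. a z^2 + b z + c = 0 with a = -1.419, b = -1.164, c = 1.
Discriminant D = b^2 - 4ac = (-1.164)^2 - 4*(-1.419)*1 = 1.354896 - (-5.676) = 7.030896.
D >= 0, so the roots are real: z = (-b +/- sqrt(D)) / (2a) = (1.164 +/- 2.651584) / (-2.838).
  z_1 = (1.164 + 2.651584) / (-2.838) = -1.3445,   |z_1| = 1.3445.
  z_2 = (1.164 - 2.651584) / (-2.838) = 0.5242,   |z_2| = 0.5242.
Moduli of all roots: 1.3445, 0.5242.
All moduli strictly greater than 1? No.
Verdict: Not invertible.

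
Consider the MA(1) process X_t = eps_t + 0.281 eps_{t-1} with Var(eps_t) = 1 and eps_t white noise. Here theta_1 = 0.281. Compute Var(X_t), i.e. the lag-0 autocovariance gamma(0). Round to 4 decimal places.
\gamma(0) = 1.0790

For an MA(q) process X_t = eps_t + sum_i theta_i eps_{t-i} with
Var(eps_t) = sigma^2, the variance is
  gamma(0) = sigma^2 * (1 + sum_i theta_i^2).
  sum_i theta_i^2 = (0.281)^2 = 0.078961.
  gamma(0) = 1 * (1 + 0.078961) = 1 * 1.078961 = 1.078961, which rounds to 1.0790.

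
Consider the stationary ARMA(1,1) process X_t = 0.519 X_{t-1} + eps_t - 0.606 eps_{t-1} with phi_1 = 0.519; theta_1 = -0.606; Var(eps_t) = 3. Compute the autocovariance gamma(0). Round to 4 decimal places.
\gamma(0) = 3.0311

Multiply the model equation by X_{t-k} and take expectations. With theta_0 = psi_0 = 1 and psi_j the MA(infinity) weights, this gives
  gamma(k) - sum_i phi_i gamma(k-i) = c_k,
  c_k = sigma^2 * sum_{j=k..q} theta_j psi_{j-k}   (c_k = 0 for k > q),
using gamma(-m) = gamma(m).
psi-weights needed (psi_j = theta_j + sum_i phi_i psi_{j-i}):
  psi_1 = theta_1 + phi_1 = -0.606 + (0.519) = -0.087
Right-hand sides:
  c_0 = sigma^2 (1 + theta_1 psi_1) = 3 * (1 + (-0.606)(-0.087)) = 3 * 1.052722 = 3.158166
  c_1 = sigma^2 theta_1 = 3 * (-0.606) = -1.818
  c_2 = 0
Equations for k = 0 and k = 1 (AR order 1):
  gamma(0) = phi_1 gamma(1) + c_0
  gamma(1) = phi_1 gamma(0) + c_1
Substituting the second into the first: gamma(0) (1 - phi_1^2) = c_0 + phi_1 c_1, so
  gamma(0) = (c_0 + phi_1 c_1) / (1 - phi_1^2) = (3.158166 + (0.519)(-1.818)) / (1 - (0.519)^2) = 2.214624 / 0.730639 = 3.031078.
Therefore gamma(0) = 3.0311 (to 4 decimal places).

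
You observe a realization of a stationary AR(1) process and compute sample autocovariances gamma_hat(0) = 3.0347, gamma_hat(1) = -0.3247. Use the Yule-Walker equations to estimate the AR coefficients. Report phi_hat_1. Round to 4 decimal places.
\hat\phi_{1} = -0.1070

The Yule-Walker equations for an AR(p) process read, in matrix form,
  Gamma_p phi = r_p,   with   (Gamma_p)_{ij} = gamma(|i - j|),
                       (r_p)_i = gamma(i),   i,j = 1..p.
Substitute the sample gammas (Toeplitz matrix and right-hand side of size 1):
  Gamma_p = [[3.0347]]
  r_p     = [-0.3247]
With p = 1 this is the single equation gamma(0) phi_1 = gamma(1):
  phi_hat_1 = gamma(1) / gamma(0) = -0.3247 / 3.0347 = -0.1070.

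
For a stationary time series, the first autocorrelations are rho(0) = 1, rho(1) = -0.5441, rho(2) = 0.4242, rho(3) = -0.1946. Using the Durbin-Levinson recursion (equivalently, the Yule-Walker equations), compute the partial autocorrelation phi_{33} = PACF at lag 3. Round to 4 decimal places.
\phi_{33} = 0.1370

The PACF at lag k is phi_{kk}, the last component of the solution
to the Yule-Walker system G_k phi = r_k where
  (G_k)_{ij} = rho(|i - j|), (r_k)_i = rho(i), i,j = 1..k.
Equivalently, Durbin-Levinson gives phi_{kk} iteratively:
  phi_{11} = rho(1)
  phi_{kk} = [rho(k) - sum_{j=1..k-1} phi_{k-1,j} rho(k-j)]
            / [1 - sum_{j=1..k-1} phi_{k-1,j} rho(j)],
  phi_{k,j} = phi_{k-1,j} - phi_{kk} phi_{k-1,k-j},  j = 1..k-1.
Step k = 1:
  phi_11 = rho(1) = -0.5441.
Step k = 2:
  phi_22 = [rho(2) - phi_11 rho(1)] / [1 - phi_11 rho(1)] = [0.4242 - (-0.5441)(-0.5441)] / [1 - (-0.5441)(-0.5441)]
         = 0.12815519 / 0.70395519 = 0.18205.
  Update: phi_21 = phi_11 - phi_22 phi_11 = -0.5441 - (0.18205)(-0.5441) = -0.445046.
Step k = 3:
  phi_33 = [rho(3) - phi_21 rho(2) - phi_22 rho(1)] / [1 - phi_21 rho(1) - phi_22 rho(2)]
    numerator   = -0.1946 - (-0.445046)(0.4242) - (0.18205)(-0.5441) = 0.09324224
    denominator = 1 - (-0.445046)(-0.5441) - (0.18205)(0.4242) = 0.68062451
  phi_33 = 0.09324224 / 0.68062451 = 0.137.
Therefore phi_{33} = 0.1370.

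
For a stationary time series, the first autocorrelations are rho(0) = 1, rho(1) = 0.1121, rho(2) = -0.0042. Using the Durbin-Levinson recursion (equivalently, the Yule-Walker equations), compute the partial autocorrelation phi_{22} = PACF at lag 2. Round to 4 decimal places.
\phi_{22} = -0.0170

The PACF at lag k is phi_{kk}, the last component of the solution
to the Yule-Walker system G_k phi = r_k where
  (G_k)_{ij} = rho(|i - j|), (r_k)_i = rho(i), i,j = 1..k.
Equivalently, Durbin-Levinson gives phi_{kk} iteratively:
  phi_{11} = rho(1)
  phi_{kk} = [rho(k) - sum_{j=1..k-1} phi_{k-1,j} rho(k-j)]
            / [1 - sum_{j=1..k-1} phi_{k-1,j} rho(j)],
  phi_{k,j} = phi_{k-1,j} - phi_{kk} phi_{k-1,k-j},  j = 1..k-1.
Step k = 1:
  phi_11 = rho(1) = 0.1121.
Step k = 2:
  phi_22 = [rho(2) - phi_11 rho(1)] / [1 - phi_11 rho(1)] = [-0.0042 - (0.1121)(0.1121)] / [1 - (0.1121)(0.1121)]
         = -0.01676641 / 0.98743359 = -0.017.
Therefore phi_{22} = -0.0170.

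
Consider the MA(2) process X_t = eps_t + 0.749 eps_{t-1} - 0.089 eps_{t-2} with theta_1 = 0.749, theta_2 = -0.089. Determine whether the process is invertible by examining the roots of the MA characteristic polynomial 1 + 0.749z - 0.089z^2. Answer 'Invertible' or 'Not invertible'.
\text{Invertible}

The MA(q) characteristic polynomial is P(z) = 1 + 0.749z - 0.089z^2.
Invertibility requires all roots to lie outside the unit circle, i.e. |z| > 1 for every root.
Set 1 + (0.749) z + (-0.089) z^2 = 0, i.e. a z^2 + b z + c = 0 with a = -0.089, b = 0.749, c = 1.
Discriminant D = b^2 - 4ac = (0.749)^2 - 4*(-0.089)*1 = 0.561001 - (-0.356) = 0.917001.
D >= 0, so the roots are real: z = (-b +/- sqrt(D)) / (2a) = (-0.749 +/- 0.957602) / (-0.178).
  z_1 = (-0.749 + 0.957602) / (-0.178) = -1.1719,   |z_1| = 1.1719.
  z_2 = (-0.749 - 0.957602) / (-0.178) = 9.5876,   |z_2| = 9.5876.
Moduli of all roots: 1.1719, 9.5876.
All moduli strictly greater than 1? Yes.
Verdict: Invertible.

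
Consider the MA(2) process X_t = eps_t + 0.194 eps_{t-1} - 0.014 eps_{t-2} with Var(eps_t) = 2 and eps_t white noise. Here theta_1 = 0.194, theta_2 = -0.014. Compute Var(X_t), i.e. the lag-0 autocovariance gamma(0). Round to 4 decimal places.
\gamma(0) = 2.0757

For an MA(q) process X_t = eps_t + sum_i theta_i eps_{t-i} with
Var(eps_t) = sigma^2, the variance is
  gamma(0) = sigma^2 * (1 + sum_i theta_i^2).
  sum_i theta_i^2 = (0.194)^2 + (-0.014)^2 = 0.037636 + 0.000196 = 0.037832.
  gamma(0) = 2 * (1 + 0.037832) = 2 * 1.037832 = 2.075664, which rounds to 2.0757.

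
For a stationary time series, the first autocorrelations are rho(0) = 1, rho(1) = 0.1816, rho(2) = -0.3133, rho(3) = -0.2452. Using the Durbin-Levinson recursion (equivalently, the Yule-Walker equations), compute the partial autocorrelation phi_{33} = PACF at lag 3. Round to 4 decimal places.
\phi_{33} = -0.1221

The PACF at lag k is phi_{kk}, the last component of the solution
to the Yule-Walker system G_k phi = r_k where
  (G_k)_{ij} = rho(|i - j|), (r_k)_i = rho(i), i,j = 1..k.
Equivalently, Durbin-Levinson gives phi_{kk} iteratively:
  phi_{11} = rho(1)
  phi_{kk} = [rho(k) - sum_{j=1..k-1} phi_{k-1,j} rho(k-j)]
            / [1 - sum_{j=1..k-1} phi_{k-1,j} rho(j)],
  phi_{k,j} = phi_{k-1,j} - phi_{kk} phi_{k-1,k-j},  j = 1..k-1.
Step k = 1:
  phi_11 = rho(1) = 0.1816.
Step k = 2:
  phi_22 = [rho(2) - phi_11 rho(1)] / [1 - phi_11 rho(1)] = [-0.3133 - (0.1816)(0.1816)] / [1 - (0.1816)(0.1816)]
         = -0.34627856 / 0.96702144 = -0.358088.
  Update: phi_21 = phi_11 - phi_22 phi_11 = 0.1816 - (-0.358088)(0.1816) = 0.246629.
Step k = 3:
  phi_33 = [rho(3) - phi_21 rho(2) - phi_22 rho(1)] / [1 - phi_21 rho(1) - phi_22 rho(2)]
    numerator   = -0.2452 - (0.246629)(-0.3133) - (-0.358088)(0.1816) = -0.10290247
    denominator = 1 - (0.246629)(0.1816) - (-0.358088)(-0.3133) = 0.84302332
  phi_33 = -0.10290247 / 0.84302332 = -0.1221.
Therefore phi_{33} = -0.1221.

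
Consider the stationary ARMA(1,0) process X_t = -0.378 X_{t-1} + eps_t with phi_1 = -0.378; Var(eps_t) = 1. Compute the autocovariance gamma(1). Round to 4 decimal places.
\gamma(1) = -0.4410

Multiply the model equation by X_{t-k} and take expectations. With theta_0 = psi_0 = 1 and psi_j the MA(infinity) weights, this gives
  gamma(k) - sum_i phi_i gamma(k-i) = c_k,
  c_k = sigma^2 * sum_{j=k..q} theta_j psi_{j-k}   (c_k = 0 for k > q),
using gamma(-m) = gamma(m).
Pure AR (q = 0): c_0 = sigma^2 = 1, c_k = 0 for k >= 1.
Equations for k = 0 and k = 1 (AR order 1):
  gamma(0) = phi_1 gamma(1) + c_0
  gamma(1) = phi_1 gamma(0) + c_1
Substituting the second into the first: gamma(0) (1 - phi_1^2) = c_0 + phi_1 c_1, so
  gamma(0) = c_0 / (1 - phi_1^2) = 1 / (1 - (-0.378)^2) = 1 / 0.857116 = 1.166703.
  gamma(1) = phi_1 gamma(0) = (-0.378)(1.166703) = -0.441014.
Therefore gamma(1) = -0.4410 (to 4 decimal places).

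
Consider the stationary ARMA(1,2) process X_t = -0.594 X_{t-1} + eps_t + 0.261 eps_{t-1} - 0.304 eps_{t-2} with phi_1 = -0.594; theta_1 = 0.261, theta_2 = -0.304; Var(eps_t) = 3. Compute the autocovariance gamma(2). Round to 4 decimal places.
\gamma(2) = -0.3632

Multiply the model equation by X_{t-k} and take expectations. With theta_0 = psi_0 = 1 and psi_j the MA(infinity) weights, this gives
  gamma(k) - sum_i phi_i gamma(k-i) = c_k,
  c_k = sigma^2 * sum_{j=k..q} theta_j psi_{j-k}   (c_k = 0 for k > q),
using gamma(-m) = gamma(m).
psi-weights needed (psi_j = theta_j + sum_i phi_i psi_{j-i}):
  psi_1 = theta_1 + phi_1 = 0.261 + (-0.594) = -0.333
  psi_2 = theta_2 + phi_1 psi_1 = -0.304 + (-0.594)(-0.333) = -0.106198
Right-hand sides:
  c_0 = sigma^2 (1 + theta_1 psi_1 + theta_2 psi_2) = 3 * (1 + (0.261)(-0.333) + (-0.304)(-0.106198)) = 3 * 0.945371 = 2.836114
  c_1 = sigma^2 (theta_1 + theta_2 psi_1) = 3 * (0.261 + (-0.304)(-0.333)) = 1.086696
  c_2 = sigma^2 theta_2 = 3 * (-0.304) = -0.912
Equations for k = 0 and k = 1 (AR order 1):
  gamma(0) = phi_1 gamma(1) + c_0
  gamma(1) = phi_1 gamma(0) + c_1
Substituting the second into the first: gamma(0) (1 - phi_1^2) = c_0 + phi_1 c_1, so
  gamma(0) = (c_0 + phi_1 c_1) / (1 - phi_1^2) = (2.836114 + (-0.594)(1.086696)) / (1 - (-0.594)^2) = 2.190616 / 0.647164 = 3.384947.
  gamma(1) = phi_1 gamma(0) + c_1 = (-0.594)(3.384947) + (1.086696) = -0.923963.
For k = 2: gamma(2) = phi_1 gamma(1) + c_2
  = (-0.594)(-0.923963) + (-0.912) = -0.363166.
Therefore gamma(2) = -0.3632 (to 4 decimal places).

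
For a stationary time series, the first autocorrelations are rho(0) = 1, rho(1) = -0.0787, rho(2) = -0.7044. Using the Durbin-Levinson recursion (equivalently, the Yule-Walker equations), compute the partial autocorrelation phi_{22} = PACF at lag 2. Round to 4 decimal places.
\phi_{22} = -0.7150

The PACF at lag k is phi_{kk}, the last component of the solution
to the Yule-Walker system G_k phi = r_k where
  (G_k)_{ij} = rho(|i - j|), (r_k)_i = rho(i), i,j = 1..k.
Equivalently, Durbin-Levinson gives phi_{kk} iteratively:
  phi_{11} = rho(1)
  phi_{kk} = [rho(k) - sum_{j=1..k-1} phi_{k-1,j} rho(k-j)]
            / [1 - sum_{j=1..k-1} phi_{k-1,j} rho(j)],
  phi_{k,j} = phi_{k-1,j} - phi_{kk} phi_{k-1,k-j},  j = 1..k-1.
Step k = 1:
  phi_11 = rho(1) = -0.0787.
Step k = 2:
  phi_22 = [rho(2) - phi_11 rho(1)] / [1 - phi_11 rho(1)] = [-0.7044 - (-0.0787)(-0.0787)] / [1 - (-0.0787)(-0.0787)]
         = -0.71059369 / 0.99380631 = -0.715.
Therefore phi_{22} = -0.7150.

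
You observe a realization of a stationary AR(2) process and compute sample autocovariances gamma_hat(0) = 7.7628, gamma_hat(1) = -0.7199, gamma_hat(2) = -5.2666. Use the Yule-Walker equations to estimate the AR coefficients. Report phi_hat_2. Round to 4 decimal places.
\hat\phi_{2} = -0.6930

The Yule-Walker equations for an AR(p) process read, in matrix form,
  Gamma_p phi = r_p,   with   (Gamma_p)_{ij} = gamma(|i - j|),
                       (r_p)_i = gamma(i),   i,j = 1..p.
Substitute the sample gammas (Toeplitz matrix and right-hand side of size 2):
  Gamma_p = [[7.7628, -0.7199], [-0.7199, 7.7628]]
  r_p     = [-0.7199, -5.2666]
Written out:
  7.7628 phi_1 - 0.7199 phi_2 = -0.7199
  -0.7199 phi_1 + 7.7628 phi_2 = -5.2666
Solve by Cramer's rule:
  det = gamma(0)^2 - gamma(1)^2 = (7.7628)^2 - (-0.7199)^2 = 60.26106384 - 0.51825601 = 59.74280783
  phi_hat_1 = [gamma(1) gamma(0) - gamma(1) gamma(2)] / det = [(-0.7199)(7.7628) - (-0.7199)(-5.2666)] / 59.74280783 = -9.37986506 / 59.74280783 = -0.157
  phi_hat_2 = [gamma(0) gamma(2) - gamma(1)^2] / det = [(7.7628)(-5.2666) - (-0.7199)^2] / 59.74280783 = -41.40181849 / 59.74280783 = -0.693
So phi_hat = [-0.1570, -0.6930].
Therefore phi_hat_2 = -0.6930.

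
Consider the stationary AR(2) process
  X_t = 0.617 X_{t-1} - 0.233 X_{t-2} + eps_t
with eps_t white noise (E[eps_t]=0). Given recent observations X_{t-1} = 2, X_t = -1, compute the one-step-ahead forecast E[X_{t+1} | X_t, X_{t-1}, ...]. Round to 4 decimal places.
E[X_{t+1} \mid \mathcal F_t] = -1.0830

For an AR(p) model X_t = c + sum_i phi_i X_{t-i} + eps_t, the
one-step-ahead conditional mean is
  E[X_{t+1} | X_t, ...] = c + sum_i phi_i X_{t+1-i}.
Substitute known values:
  E[X_{t+1} | ...] = (0.617) * (-1) + (-0.233) * (2)
                   = -1.0830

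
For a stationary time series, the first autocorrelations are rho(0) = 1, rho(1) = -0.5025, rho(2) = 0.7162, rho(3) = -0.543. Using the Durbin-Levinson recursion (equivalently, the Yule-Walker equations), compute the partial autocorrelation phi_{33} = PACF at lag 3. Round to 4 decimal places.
\phi_{33} = -0.2058

The PACF at lag k is phi_{kk}, the last component of the solution
to the Yule-Walker system G_k phi = r_k where
  (G_k)_{ij} = rho(|i - j|), (r_k)_i = rho(i), i,j = 1..k.
Equivalently, Durbin-Levinson gives phi_{kk} iteratively:
  phi_{11} = rho(1)
  phi_{kk} = [rho(k) - sum_{j=1..k-1} phi_{k-1,j} rho(k-j)]
            / [1 - sum_{j=1..k-1} phi_{k-1,j} rho(j)],
  phi_{k,j} = phi_{k-1,j} - phi_{kk} phi_{k-1,k-j},  j = 1..k-1.
Step k = 1:
  phi_11 = rho(1) = -0.5025.
Step k = 2:
  phi_22 = [rho(2) - phi_11 rho(1)] / [1 - phi_11 rho(1)] = [0.7162 - (-0.5025)(-0.5025)] / [1 - (-0.5025)(-0.5025)]
         = 0.46369375 / 0.74749375 = 0.620331.
  Update: phi_21 = phi_11 - phi_22 phi_11 = -0.5025 - (0.620331)(-0.5025) = -0.190784.
Step k = 3:
  phi_33 = [rho(3) - phi_21 rho(2) - phi_22 rho(1)] / [1 - phi_21 rho(1) - phi_22 rho(2)]
    numerator   = -0.543 - (-0.190784)(0.7162) - (0.620331)(-0.5025) = -0.09464437
    denominator = 1 - (-0.190784)(-0.5025) - (0.620331)(0.7162) = 0.45985002
  phi_33 = -0.09464437 / 0.45985002 = -0.2058.
Therefore phi_{33} = -0.2058.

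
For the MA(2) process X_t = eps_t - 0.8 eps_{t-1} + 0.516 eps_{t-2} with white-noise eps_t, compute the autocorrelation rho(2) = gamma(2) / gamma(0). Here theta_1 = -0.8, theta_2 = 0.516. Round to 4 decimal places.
\rho(2) = 0.2707

For an MA(q) process with theta_0 = 1, the autocovariance is
  gamma(k) = sigma^2 * sum_{i=0..q-k} theta_i * theta_{i+k},
and rho(k) = gamma(k) / gamma(0). Sigma^2 cancels.
  numerator   = (1)*(0.516) = 0.516.
  denominator = (1)^2 + (-0.8)^2 + (0.516)^2 = 1.906256.
  rho(2) = 0.516 / 1.906256 = 0.2707.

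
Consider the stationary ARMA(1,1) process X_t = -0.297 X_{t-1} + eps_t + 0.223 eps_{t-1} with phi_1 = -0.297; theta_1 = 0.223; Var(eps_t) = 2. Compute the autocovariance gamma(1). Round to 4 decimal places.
\gamma(1) = -0.1516

Multiply the model equation by X_{t-k} and take expectations. With theta_0 = psi_0 = 1 and psi_j the MA(infinity) weights, this gives
  gamma(k) - sum_i phi_i gamma(k-i) = c_k,
  c_k = sigma^2 * sum_{j=k..q} theta_j psi_{j-k}   (c_k = 0 for k > q),
using gamma(-m) = gamma(m).
psi-weights needed (psi_j = theta_j + sum_i phi_i psi_{j-i}):
  psi_1 = theta_1 + phi_1 = 0.223 + (-0.297) = -0.074
Right-hand sides:
  c_0 = sigma^2 (1 + theta_1 psi_1) = 2 * (1 + (0.223)(-0.074)) = 2 * 0.983498 = 1.966996
  c_1 = sigma^2 theta_1 = 2 * (0.223) = 0.446
  c_2 = 0
Equations for k = 0 and k = 1 (AR order 1):
  gamma(0) = phi_1 gamma(1) + c_0
  gamma(1) = phi_1 gamma(0) + c_1
Substituting the second into the first: gamma(0) (1 - phi_1^2) = c_0 + phi_1 c_1, so
  gamma(0) = (c_0 + phi_1 c_1) / (1 - phi_1^2) = (1.966996 + (-0.297)(0.446)) / (1 - (-0.297)^2) = 1.834534 / 0.911791 = 2.012012.
  gamma(1) = phi_1 gamma(0) + c_1 = (-0.297)(2.012012) + (0.446) = -0.151567.
Therefore gamma(1) = -0.1516 (to 4 decimal places).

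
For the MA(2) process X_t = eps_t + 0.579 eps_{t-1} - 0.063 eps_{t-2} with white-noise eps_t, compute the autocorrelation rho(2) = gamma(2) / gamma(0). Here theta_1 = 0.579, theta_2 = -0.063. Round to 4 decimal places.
\rho(2) = -0.0470

For an MA(q) process with theta_0 = 1, the autocovariance is
  gamma(k) = sigma^2 * sum_{i=0..q-k} theta_i * theta_{i+k},
and rho(k) = gamma(k) / gamma(0). Sigma^2 cancels.
  numerator   = (1)*(-0.063) = -0.063.
  denominator = (1)^2 + (0.579)^2 + (-0.063)^2 = 1.33921.
  rho(2) = -0.063 / 1.33921 = -0.0470.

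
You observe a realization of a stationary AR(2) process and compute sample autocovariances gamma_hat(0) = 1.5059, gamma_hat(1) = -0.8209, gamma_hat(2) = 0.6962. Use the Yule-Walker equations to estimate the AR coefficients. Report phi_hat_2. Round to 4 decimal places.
\hat\phi_{2} = 0.2350

The Yule-Walker equations for an AR(p) process read, in matrix form,
  Gamma_p phi = r_p,   with   (Gamma_p)_{ij} = gamma(|i - j|),
                       (r_p)_i = gamma(i),   i,j = 1..p.
Substitute the sample gammas (Toeplitz matrix and right-hand side of size 2):
  Gamma_p = [[1.5059, -0.8209], [-0.8209, 1.5059]]
  r_p     = [-0.8209, 0.6962]
Written out:
  1.5059 phi_1 - 0.8209 phi_2 = -0.8209
  -0.8209 phi_1 + 1.5059 phi_2 = 0.6962
Solve by Cramer's rule:
  det = gamma(0)^2 - gamma(1)^2 = (1.5059)^2 - (-0.8209)^2 = 2.26773481 - 0.67387681 = 1.593858
  phi_hat_1 = [gamma(1) gamma(0) - gamma(1) gamma(2)] / det = [(-0.8209)(1.5059) - (-0.8209)(0.6962)] / 1.593858 = -0.66468273 / 1.593858 = -0.417
  phi_hat_2 = [gamma(0) gamma(2) - gamma(1)^2] / det = [(1.5059)(0.6962) - (-0.8209)^2] / 1.593858 = 0.37453077 / 1.593858 = 0.235
So phi_hat = [-0.4170, 0.2350].
Therefore phi_hat_2 = 0.2350.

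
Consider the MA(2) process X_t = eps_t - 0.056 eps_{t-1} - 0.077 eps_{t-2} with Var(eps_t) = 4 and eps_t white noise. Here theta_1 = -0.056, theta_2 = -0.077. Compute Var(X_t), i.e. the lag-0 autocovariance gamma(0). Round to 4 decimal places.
\gamma(0) = 4.0363

For an MA(q) process X_t = eps_t + sum_i theta_i eps_{t-i} with
Var(eps_t) = sigma^2, the variance is
  gamma(0) = sigma^2 * (1 + sum_i theta_i^2).
  sum_i theta_i^2 = (-0.056)^2 + (-0.077)^2 = 0.003136 + 0.005929 = 0.009065.
  gamma(0) = 4 * (1 + 0.009065) = 4 * 1.009065 = 4.03626, which rounds to 4.0363.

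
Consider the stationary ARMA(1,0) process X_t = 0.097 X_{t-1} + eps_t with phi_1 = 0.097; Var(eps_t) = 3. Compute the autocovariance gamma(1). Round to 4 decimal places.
\gamma(1) = 0.2938

Multiply the model equation by X_{t-k} and take expectations. With theta_0 = psi_0 = 1 and psi_j the MA(infinity) weights, this gives
  gamma(k) - sum_i phi_i gamma(k-i) = c_k,
  c_k = sigma^2 * sum_{j=k..q} theta_j psi_{j-k}   (c_k = 0 for k > q),
using gamma(-m) = gamma(m).
Pure AR (q = 0): c_0 = sigma^2 = 3, c_k = 0 for k >= 1.
Equations for k = 0 and k = 1 (AR order 1):
  gamma(0) = phi_1 gamma(1) + c_0
  gamma(1) = phi_1 gamma(0) + c_1
Substituting the second into the first: gamma(0) (1 - phi_1^2) = c_0 + phi_1 c_1, so
  gamma(0) = c_0 / (1 - phi_1^2) = 3 / (1 - (0.097)^2) = 3 / 0.990591 = 3.028495.
  gamma(1) = phi_1 gamma(0) = (0.097)(3.028495) = 0.293764.
Therefore gamma(1) = 0.2938 (to 4 decimal places).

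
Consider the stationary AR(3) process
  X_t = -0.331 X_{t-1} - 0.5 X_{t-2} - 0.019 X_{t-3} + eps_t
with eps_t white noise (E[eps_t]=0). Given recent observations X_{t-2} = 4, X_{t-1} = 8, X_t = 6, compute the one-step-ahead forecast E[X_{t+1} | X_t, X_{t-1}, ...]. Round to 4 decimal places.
E[X_{t+1} \mid \mathcal F_t] = -6.0620

For an AR(p) model X_t = c + sum_i phi_i X_{t-i} + eps_t, the
one-step-ahead conditional mean is
  E[X_{t+1} | X_t, ...] = c + sum_i phi_i X_{t+1-i}.
Substitute known values:
  E[X_{t+1} | ...] = (-0.331) * (6) + (-0.5) * (8) + (-0.019) * (4)
                   = -6.0620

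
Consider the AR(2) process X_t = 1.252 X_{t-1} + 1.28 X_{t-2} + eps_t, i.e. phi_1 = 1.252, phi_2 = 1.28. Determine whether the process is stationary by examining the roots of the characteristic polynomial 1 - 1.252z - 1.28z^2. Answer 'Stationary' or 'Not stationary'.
\text{Not stationary}

The AR(p) characteristic polynomial is P(z) = 1 - 1.252z - 1.28z^2.
Stationarity requires all roots to lie outside the unit circle, i.e. |z| > 1 for every root.
Set 1 + (-1.252) z + (-1.28) z^2 = 0, i.e. a z^2 + b z + c = 0 with a = -1.28, b = -1.252, c = 1.
Discriminant D = b^2 - 4ac = (-1.252)^2 - 4*(-1.28)*1 = 1.567504 - (-5.12) = 6.687504.
D >= 0, so the roots are real: z = (-b +/- sqrt(D)) / (2a) = (1.252 +/- 2.586021) / (-2.56).
  z_1 = (1.252 + 2.586021) / (-2.56) = -1.4992,   |z_1| = 1.4992.
  z_2 = (1.252 - 2.586021) / (-2.56) = 0.5211,   |z_2| = 0.5211.
Moduli of all roots: 1.4992, 0.5211.
All moduli strictly greater than 1? No.
Verdict: Not stationary.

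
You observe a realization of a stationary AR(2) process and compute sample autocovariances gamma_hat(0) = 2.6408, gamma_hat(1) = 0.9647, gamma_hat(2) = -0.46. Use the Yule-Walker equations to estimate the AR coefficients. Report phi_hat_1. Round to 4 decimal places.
\hat\phi_{1} = 0.4950

The Yule-Walker equations for an AR(p) process read, in matrix form,
  Gamma_p phi = r_p,   with   (Gamma_p)_{ij} = gamma(|i - j|),
                       (r_p)_i = gamma(i),   i,j = 1..p.
Substitute the sample gammas (Toeplitz matrix and right-hand side of size 2):
  Gamma_p = [[2.6408, 0.9647], [0.9647, 2.6408]]
  r_p     = [0.9647, -0.46]
Written out:
  2.6408 phi_1 + 0.9647 phi_2 = 0.9647
  0.9647 phi_1 + 2.6408 phi_2 = -0.46
Solve by Cramer's rule:
  det = gamma(0)^2 - gamma(1)^2 = (2.6408)^2 - (0.9647)^2 = 6.97382464 - 0.93064609 = 6.04317855
  phi_hat_1 = [gamma(1) gamma(0) - gamma(1) gamma(2)] / det = [(0.9647)(2.6408) - (0.9647)(-0.46)] / 6.04317855 = 2.99134176 / 6.04317855 = 0.495
  phi_hat_2 = [gamma(0) gamma(2) - gamma(1)^2] / det = [(2.6408)(-0.46) - (0.9647)^2] / 6.04317855 = -2.14541409 / 6.04317855 = -0.355
So phi_hat = [0.4950, -0.3550].
Therefore phi_hat_1 = 0.4950.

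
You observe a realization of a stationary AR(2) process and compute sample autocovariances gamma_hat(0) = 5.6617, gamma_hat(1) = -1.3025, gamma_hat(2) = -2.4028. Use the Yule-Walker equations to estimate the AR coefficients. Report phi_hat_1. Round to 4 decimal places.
\hat\phi_{1} = -0.3460

The Yule-Walker equations for an AR(p) process read, in matrix form,
  Gamma_p phi = r_p,   with   (Gamma_p)_{ij} = gamma(|i - j|),
                       (r_p)_i = gamma(i),   i,j = 1..p.
Substitute the sample gammas (Toeplitz matrix and right-hand side of size 2):
  Gamma_p = [[5.6617, -1.3025], [-1.3025, 5.6617]]
  r_p     = [-1.3025, -2.4028]
Written out:
  5.6617 phi_1 - 1.3025 phi_2 = -1.3025
  -1.3025 phi_1 + 5.6617 phi_2 = -2.4028
Solve by Cramer's rule:
  det = gamma(0)^2 - gamma(1)^2 = (5.6617)^2 - (-1.3025)^2 = 32.05484689 - 1.69650625 = 30.35834064
  phi_hat_1 = [gamma(1) gamma(0) - gamma(1) gamma(2)] / det = [(-1.3025)(5.6617) - (-1.3025)(-2.4028)] / 30.35834064 = -10.50401125 / 30.35834064 = -0.346
  phi_hat_2 = [gamma(0) gamma(2) - gamma(1)^2] / det = [(5.6617)(-2.4028) - (-1.3025)^2] / 30.35834064 = -15.30043901 / 30.35834064 = -0.504
So phi_hat = [-0.3460, -0.5040].
Therefore phi_hat_1 = -0.3460.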